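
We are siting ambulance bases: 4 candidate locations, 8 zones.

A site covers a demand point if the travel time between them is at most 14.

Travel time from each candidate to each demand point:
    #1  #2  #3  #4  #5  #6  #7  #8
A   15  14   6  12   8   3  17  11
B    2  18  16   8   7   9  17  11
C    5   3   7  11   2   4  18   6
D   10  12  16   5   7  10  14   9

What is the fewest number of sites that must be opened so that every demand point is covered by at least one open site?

Coverage sets (demand points within 14 of each site):
  A: {#2, #3, #4, #5, #6, #8}
  B: {#1, #4, #5, #6, #8}
  C: {#1, #2, #3, #4, #5, #6, #8}
  D: {#1, #2, #4, #5, #6, #7, #8}
No single site covers all 8 demand points.
But {A, D} covers everything, so the minimum is 2.

2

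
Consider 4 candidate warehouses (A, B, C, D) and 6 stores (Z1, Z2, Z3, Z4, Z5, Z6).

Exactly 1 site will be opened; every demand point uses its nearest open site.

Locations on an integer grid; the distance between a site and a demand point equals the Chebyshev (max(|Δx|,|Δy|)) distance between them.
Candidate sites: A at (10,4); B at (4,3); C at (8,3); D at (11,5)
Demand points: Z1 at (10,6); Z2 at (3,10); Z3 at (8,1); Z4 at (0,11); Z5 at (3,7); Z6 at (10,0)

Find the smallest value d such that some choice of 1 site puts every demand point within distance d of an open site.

Open {B}.
  Farthest demand point is Z4 at distance 8 (to B); all others are ≤ 8.
With {C} the worst case is 8.
With {A} the worst case is 10.
No size-1 selection achieves below 8.

8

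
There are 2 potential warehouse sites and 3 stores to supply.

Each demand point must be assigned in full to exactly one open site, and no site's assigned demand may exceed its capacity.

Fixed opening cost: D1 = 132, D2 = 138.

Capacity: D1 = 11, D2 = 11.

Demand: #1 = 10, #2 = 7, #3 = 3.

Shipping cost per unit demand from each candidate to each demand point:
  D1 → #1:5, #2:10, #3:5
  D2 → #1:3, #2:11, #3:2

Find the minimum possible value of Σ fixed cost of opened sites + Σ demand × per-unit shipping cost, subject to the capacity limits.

Open {D1, D2}; cheapest assignment that respects the capacities:
  D1 (cap 11, load 10): #2, #3 — cost 7×10 + 3×5 = 85
  D2 (cap 11, load 10): #1 — cost 10×3 = 30
  Shipping 115, fixed 270 → total 385.
  Any other capacity-feasible assignment to {D1, D2} ships for at least 115.
Total demand is 20 and no other set of sites has combined capacity ≥ 20, so {D1, D2} is the only feasible choice of open sites. Minimum: 385.

385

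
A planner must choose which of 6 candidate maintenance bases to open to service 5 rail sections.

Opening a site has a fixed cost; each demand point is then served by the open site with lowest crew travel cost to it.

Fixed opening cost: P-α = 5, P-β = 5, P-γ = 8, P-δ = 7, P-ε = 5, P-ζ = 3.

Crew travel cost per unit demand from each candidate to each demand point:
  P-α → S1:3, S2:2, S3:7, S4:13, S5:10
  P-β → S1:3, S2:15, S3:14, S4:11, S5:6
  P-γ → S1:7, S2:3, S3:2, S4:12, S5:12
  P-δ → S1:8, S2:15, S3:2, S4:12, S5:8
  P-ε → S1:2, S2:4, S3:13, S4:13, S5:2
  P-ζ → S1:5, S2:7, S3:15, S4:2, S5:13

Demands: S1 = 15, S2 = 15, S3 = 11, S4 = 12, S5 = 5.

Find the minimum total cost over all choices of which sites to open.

Open {P-α, P-δ, P-ε, P-ζ}: assign each demand point to its cheapest open site.
  S1→P-ε 15×2=30, S2→P-α 15×2=30, S3→P-δ 11×2=22, S4→P-ζ 12×2=24, S5→P-ε 5×2=10
  crew travel cost 116, fixed 20 → total 136.
Compare {P-α, P-γ, P-ε, P-ζ}: crew travel cost 116 + fixed 21 = 137.
Compare {P-α, P-β, P-δ, P-ε, P-ζ}: crew travel cost 116 + fixed 25 = 141.
Compare {P-α, P-β, P-γ, P-ε, P-ζ}: crew travel cost 116 + fixed 26 = 142.
All other subsets cost ≥ 137. Minimum total cost: 136.

136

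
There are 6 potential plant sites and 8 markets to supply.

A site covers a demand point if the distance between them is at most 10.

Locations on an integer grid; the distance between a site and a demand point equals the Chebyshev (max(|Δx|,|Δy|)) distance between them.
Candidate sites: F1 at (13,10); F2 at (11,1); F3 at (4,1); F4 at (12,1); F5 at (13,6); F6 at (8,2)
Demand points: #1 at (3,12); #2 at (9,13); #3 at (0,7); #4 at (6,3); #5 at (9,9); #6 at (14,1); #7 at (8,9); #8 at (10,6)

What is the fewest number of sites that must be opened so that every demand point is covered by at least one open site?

Coverage sets (demand points within 10 of each site):
  F1: {#1, #2, #4, #5, #6, #7, #8}
  F2: {#4, #5, #6, #7, #8}
  F3: {#3, #4, #5, #6, #7, #8}
  F4: {#4, #5, #6, #7, #8}
  F5: {#1, #2, #4, #5, #6, #7, #8}
  F6: {#1, #3, #4, #5, #6, #7, #8}
No single site covers all 8 demand points.
But {F1, F3} covers everything, so the minimum is 2.

2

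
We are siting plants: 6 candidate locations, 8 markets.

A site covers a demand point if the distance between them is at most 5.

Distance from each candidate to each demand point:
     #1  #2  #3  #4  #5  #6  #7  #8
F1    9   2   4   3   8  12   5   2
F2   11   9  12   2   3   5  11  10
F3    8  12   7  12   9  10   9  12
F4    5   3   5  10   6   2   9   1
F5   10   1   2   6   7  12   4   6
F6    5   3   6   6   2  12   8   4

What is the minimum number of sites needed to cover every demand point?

Coverage sets (demand points within 5 of each site):
  F1: {#2, #3, #4, #7, #8}
  F2: {#4, #5, #6}
  F3: {}
  F4: {#1, #2, #3, #6, #8}
  F5: {#2, #3, #7}
  F6: {#1, #2, #5, #8}
No 2 sites suffice: every size-2 union leaves at least one demand point uncovered.
But {F1, F2, F4} covers everything, so the minimum is 3.

3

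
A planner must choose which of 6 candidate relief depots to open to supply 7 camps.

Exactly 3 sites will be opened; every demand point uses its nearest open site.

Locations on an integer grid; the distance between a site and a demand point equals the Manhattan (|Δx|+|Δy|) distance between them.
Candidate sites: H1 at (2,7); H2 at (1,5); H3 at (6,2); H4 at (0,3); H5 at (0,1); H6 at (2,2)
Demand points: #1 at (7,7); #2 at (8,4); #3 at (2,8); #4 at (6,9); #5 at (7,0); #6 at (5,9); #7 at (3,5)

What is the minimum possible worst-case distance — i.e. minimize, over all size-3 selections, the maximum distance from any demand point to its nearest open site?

6

Open {H1, H2, H3}.
  Farthest demand point is #4 at distance 6 (to H1); all others are ≤ 6.
With {H1, H3, H4} the worst case is 6.
With {H1, H3, H5} the worst case is 6.
No size-3 selection achieves below 6.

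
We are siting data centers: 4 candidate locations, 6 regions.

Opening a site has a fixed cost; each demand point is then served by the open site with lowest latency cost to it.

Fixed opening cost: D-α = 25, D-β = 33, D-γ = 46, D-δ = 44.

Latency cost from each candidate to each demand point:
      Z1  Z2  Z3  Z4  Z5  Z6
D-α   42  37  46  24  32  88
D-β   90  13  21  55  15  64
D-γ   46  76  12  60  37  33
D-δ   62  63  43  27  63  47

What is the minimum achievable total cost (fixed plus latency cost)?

237

Open {D-α, D-β}: assign each demand point to its cheapest open site.
  Z1→D-α 42, Z2→D-β 13, Z3→D-β 21, Z4→D-α 24, Z5→D-β 15, Z6→D-β 64
  latency cost 179, fixed 58 → total 237.
Compare {D-α, D-β, D-γ}: latency cost 139 + fixed 104 = 243.
Compare {D-α, D-γ}: latency cost 180 + fixed 71 = 251.
Compare {D-β, D-γ}: latency cost 174 + fixed 79 = 253.
All other subsets cost ≥ 243. Minimum total cost: 237.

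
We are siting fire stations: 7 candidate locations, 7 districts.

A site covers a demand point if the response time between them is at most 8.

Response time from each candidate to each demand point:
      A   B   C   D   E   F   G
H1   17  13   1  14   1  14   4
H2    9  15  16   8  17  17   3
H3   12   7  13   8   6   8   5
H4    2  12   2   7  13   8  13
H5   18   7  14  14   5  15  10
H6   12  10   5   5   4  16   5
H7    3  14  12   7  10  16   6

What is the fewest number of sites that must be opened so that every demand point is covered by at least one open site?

2

Coverage sets (demand points within 8 of each site):
  H1: {C, E, G}
  H2: {D, G}
  H3: {B, D, E, F, G}
  H4: {A, C, D, F}
  H5: {B, E}
  H6: {C, D, E, G}
  H7: {A, D, G}
No single site covers all 7 demand points.
But {H3, H4} covers everything, so the minimum is 2.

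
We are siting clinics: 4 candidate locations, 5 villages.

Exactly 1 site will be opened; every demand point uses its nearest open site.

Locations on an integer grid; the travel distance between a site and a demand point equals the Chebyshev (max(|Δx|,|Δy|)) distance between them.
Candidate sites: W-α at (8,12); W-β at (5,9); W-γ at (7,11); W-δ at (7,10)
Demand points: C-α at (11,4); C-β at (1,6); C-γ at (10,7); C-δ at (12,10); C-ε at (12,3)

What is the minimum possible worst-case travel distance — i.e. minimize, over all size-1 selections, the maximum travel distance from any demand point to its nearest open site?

7

Open {W-β}.
  Farthest demand point is C-δ at travel distance 7 (to W-β); all others are ≤ 7.
With {W-δ} the worst case is 7.
With {W-γ} the worst case is 8.
No size-1 selection achieves below 7.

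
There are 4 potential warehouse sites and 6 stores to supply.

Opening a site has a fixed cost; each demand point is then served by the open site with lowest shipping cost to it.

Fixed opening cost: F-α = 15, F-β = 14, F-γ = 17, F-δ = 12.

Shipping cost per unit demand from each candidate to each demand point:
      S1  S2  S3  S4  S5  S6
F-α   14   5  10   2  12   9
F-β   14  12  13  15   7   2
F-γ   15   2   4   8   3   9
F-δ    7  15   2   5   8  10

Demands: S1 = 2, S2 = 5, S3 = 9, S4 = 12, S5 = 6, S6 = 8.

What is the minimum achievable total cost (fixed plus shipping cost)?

158

Open {F-α, F-β, F-γ, F-δ}: assign each demand point to its cheapest open site.
  S1→F-δ 2×7=14, S2→F-γ 5×2=10, S3→F-δ 9×2=18, S4→F-α 12×2=24, S5→F-γ 6×3=18, S6→F-β 8×2=16
  shipping cost 100, fixed 58 → total 158.
Compare {F-α, F-β, F-γ}: shipping cost 132 + fixed 46 = 178.
Compare {F-β, F-γ, F-δ}: shipping cost 136 + fixed 43 = 179.
Compare {F-α, F-β, F-δ}: shipping cost 139 + fixed 41 = 180.
All other subsets cost ≥ 178. Minimum total cost: 158.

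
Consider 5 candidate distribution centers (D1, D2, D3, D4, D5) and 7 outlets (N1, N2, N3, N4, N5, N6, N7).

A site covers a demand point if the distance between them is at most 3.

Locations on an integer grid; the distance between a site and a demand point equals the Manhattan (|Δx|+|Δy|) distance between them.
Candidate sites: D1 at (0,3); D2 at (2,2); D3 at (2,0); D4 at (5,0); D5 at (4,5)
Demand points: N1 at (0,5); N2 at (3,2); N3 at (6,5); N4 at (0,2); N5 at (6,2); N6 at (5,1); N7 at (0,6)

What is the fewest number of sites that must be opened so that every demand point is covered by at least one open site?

4

Coverage sets (demand points within 3 of each site):
  D1: {N1, N4, N7}
  D2: {N2, N4}
  D3: {N2}
  D4: {N5, N6}
  D5: {N3}
No 3 sites suffice: every size-3 union leaves at least one demand point uncovered.
But {D1, D2, D4, D5} covers everything, so the minimum is 4.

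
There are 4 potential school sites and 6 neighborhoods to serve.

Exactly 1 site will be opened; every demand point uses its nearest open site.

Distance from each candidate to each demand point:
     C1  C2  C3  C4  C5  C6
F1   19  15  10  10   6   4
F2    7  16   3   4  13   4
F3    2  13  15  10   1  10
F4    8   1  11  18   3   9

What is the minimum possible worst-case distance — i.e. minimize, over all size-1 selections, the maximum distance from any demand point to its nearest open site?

15

Open {F3}.
  Farthest demand point is C3 at distance 15 (to F3); all others are ≤ 15.
With {F2} the worst case is 16.
With {F4} the worst case is 18.
No size-1 selection achieves below 15.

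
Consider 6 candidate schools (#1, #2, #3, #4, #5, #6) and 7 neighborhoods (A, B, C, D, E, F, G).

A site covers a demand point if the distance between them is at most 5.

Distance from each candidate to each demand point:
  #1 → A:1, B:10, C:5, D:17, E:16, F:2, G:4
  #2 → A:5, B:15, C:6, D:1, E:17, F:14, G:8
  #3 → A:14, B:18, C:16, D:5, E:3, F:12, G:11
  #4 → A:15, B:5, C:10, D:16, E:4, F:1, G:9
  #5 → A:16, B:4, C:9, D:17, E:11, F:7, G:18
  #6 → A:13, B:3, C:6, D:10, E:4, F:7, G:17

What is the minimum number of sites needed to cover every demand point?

3

Coverage sets (demand points within 5 of each site):
  #1: {A, C, F, G}
  #2: {A, D}
  #3: {D, E}
  #4: {B, E, F}
  #5: {B}
  #6: {B, E}
No 2 sites suffice: every size-2 union leaves at least one demand point uncovered.
But {#1, #2, #4} covers everything, so the minimum is 3.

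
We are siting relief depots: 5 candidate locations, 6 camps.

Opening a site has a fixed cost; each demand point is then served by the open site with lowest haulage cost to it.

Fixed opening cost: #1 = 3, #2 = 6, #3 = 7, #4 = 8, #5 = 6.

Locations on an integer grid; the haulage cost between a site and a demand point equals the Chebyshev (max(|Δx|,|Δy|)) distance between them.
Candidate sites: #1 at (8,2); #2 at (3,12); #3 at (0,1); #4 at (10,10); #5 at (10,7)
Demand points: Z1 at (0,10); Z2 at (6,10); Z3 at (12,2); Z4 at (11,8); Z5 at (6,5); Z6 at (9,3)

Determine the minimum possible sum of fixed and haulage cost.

29

Open {#1, #2}: assign each demand point to its cheapest open site.
  Z1→#2 3, Z2→#2 3, Z3→#1 4, Z4→#1 6, Z5→#1 3, Z6→#1 1
  haulage cost 20, fixed 9 → total 29.
Compare {#1, #5}: haulage cost 21 + fixed 9 = 30.
Compare {#1, #2, #5}: haulage cost 15 + fixed 15 = 30.
Compare {#2, #5}: haulage cost 20 + fixed 12 = 32.
All other subsets cost ≥ 30. Minimum total cost: 29.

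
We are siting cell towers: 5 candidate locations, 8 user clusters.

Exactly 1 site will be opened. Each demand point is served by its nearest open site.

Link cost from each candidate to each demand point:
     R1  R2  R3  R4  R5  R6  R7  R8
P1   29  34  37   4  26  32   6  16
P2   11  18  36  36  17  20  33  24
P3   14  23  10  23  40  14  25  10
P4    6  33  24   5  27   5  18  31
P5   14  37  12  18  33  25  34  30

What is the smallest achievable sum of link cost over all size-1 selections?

149

Open {P4}.
  R1→P4 6, R2→P4 33, R3→P4 24, R4→P4 5, R5→P4 27, R6→P4 5, R7→P4 18, R8→P4 31  ⇒ total 149.
Compare {P3}: total 159.
Compare {P1}: total 184.
No size-1 selection does better; minimum is 149.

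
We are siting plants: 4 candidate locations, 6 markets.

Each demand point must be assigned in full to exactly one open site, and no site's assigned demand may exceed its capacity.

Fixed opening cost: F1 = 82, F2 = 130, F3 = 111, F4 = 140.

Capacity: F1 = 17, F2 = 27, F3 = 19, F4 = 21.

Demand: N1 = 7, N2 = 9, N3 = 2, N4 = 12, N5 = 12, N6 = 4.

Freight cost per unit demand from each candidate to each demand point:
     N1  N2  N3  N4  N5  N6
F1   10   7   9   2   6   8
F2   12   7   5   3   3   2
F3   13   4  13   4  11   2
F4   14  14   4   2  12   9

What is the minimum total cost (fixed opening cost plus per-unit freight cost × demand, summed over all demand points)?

Open {F2, F3}; cheapest assignment that respects the capacities:
  F2 (cap 27, load 27): N2, N3, N5, N6 — cost 9×7 + 2×5 + 12×3 + 4×2 = 117
  F3 (cap 19, load 19): N1, N4 — cost 7×13 + 12×4 = 139
  Shipping 256, fixed 241 → total 497.
  Any other capacity-feasible assignment to {F2, F3} ships for at least 256.
Compare {F2, F4}: its best feasible assignment gives total 507.
Compare {F1, F2, F3}: its best feasible assignment gives total 519.
Every other set of open sites that can feasibly serve all demand totals ≥ 507 even under its best assignment. Minimum: 497.

497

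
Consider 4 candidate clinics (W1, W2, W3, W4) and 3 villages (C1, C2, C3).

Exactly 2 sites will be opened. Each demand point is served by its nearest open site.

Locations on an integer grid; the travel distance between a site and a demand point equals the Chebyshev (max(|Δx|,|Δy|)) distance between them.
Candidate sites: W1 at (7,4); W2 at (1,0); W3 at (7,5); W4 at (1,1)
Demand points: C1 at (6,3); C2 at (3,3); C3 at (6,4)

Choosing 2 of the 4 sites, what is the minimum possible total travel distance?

Open {W1, W4}.
  C1→W1 1, C2→W4 2, C3→W1 1  ⇒ total 4.
Compare {W1, W2}: total 5.
Compare {W3, W4}: total 5.
No size-2 selection does better; minimum is 4.

4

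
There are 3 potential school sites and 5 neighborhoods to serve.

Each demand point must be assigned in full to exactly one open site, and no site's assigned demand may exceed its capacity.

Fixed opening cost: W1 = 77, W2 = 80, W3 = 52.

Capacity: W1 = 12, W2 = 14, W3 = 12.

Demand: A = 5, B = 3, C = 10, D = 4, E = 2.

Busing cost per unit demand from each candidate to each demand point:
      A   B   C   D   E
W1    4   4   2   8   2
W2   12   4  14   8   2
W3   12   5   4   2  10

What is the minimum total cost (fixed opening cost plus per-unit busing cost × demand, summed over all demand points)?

236

Open {W1, W3}; cheapest assignment that respects the capacities:
  W1 (cap 12, load 12): C, E — cost 10×2 + 2×2 = 24
  W3 (cap 12, load 12): A, B, D — cost 5×12 + 3×5 + 4×2 = 83
  Shipping 107, fixed 129 → total 236.
  Any other capacity-feasible assignment to {W1, W3} ships for at least 107.
Compare {W2, W3}: its best feasible assignment gives total 280.
Compare {W1, W2}: its best feasible assignment gives total 285.
Every other set of open sites that can feasibly serve all demand totals ≥ 280 even under its best assignment. Minimum: 236.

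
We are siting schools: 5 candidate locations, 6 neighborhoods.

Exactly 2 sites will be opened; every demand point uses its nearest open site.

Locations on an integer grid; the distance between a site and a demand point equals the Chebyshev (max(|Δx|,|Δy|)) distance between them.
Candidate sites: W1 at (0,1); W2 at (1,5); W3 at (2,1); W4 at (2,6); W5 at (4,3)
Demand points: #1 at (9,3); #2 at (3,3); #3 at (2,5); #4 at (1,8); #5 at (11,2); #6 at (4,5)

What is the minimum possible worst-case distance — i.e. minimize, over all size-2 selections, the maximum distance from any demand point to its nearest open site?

7

Open {W1, W5}.
  Farthest demand point is #5 at distance 7 (to W5); all others are ≤ 7.
With {W2, W5} the worst case is 7.
With {W3, W5} the worst case is 7.
No size-2 selection achieves below 7.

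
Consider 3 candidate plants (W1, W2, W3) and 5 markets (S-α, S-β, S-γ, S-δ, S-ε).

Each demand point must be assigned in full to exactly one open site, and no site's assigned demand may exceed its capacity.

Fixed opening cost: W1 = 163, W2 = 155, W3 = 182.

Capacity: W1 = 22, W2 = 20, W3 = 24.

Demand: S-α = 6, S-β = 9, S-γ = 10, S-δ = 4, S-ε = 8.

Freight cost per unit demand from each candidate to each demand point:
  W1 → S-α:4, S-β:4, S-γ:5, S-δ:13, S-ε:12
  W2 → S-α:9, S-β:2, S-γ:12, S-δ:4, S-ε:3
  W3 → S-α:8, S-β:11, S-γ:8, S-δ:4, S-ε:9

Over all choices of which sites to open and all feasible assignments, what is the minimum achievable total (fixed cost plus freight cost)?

Open {W1, W2}; cheapest assignment that respects the capacities:
  W1 (cap 22, load 20): S-α, S-γ, S-δ — cost 6×4 + 10×5 + 4×13 = 126
  W2 (cap 20, load 17): S-β, S-ε — cost 9×2 + 8×3 = 42
  Shipping 168, fixed 318 → total 486.
  Any other capacity-feasible assignment to {W1, W2} ships for at least 168.
Compare {W2, W3}: its best feasible assignment gives total 523.
Compare {W1, W3}: its best feasible assignment gives total 567.
Every other set of open sites that can feasibly serve all demand totals ≥ 523 even under its best assignment. Minimum: 486.

486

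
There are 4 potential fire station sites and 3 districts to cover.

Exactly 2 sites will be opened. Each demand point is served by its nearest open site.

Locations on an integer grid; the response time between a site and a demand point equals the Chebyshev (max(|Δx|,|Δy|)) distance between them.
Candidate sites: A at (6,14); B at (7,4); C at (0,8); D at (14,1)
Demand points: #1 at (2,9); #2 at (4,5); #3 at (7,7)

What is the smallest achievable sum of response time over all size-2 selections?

Open {B, C}.
  #1→C 2, #2→B 3, #3→B 3  ⇒ total 8.
Compare {A, B}: total 11.
Compare {B, D}: total 11.
No size-2 selection does better; minimum is 8.

8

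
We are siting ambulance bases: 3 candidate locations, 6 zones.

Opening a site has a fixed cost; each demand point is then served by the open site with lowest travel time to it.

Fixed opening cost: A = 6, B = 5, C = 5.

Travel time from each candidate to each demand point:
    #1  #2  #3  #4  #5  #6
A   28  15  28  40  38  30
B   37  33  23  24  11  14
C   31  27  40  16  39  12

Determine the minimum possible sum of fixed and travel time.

121

Open {A, B, C}: assign each demand point to its cheapest open site.
  #1→A 28, #2→A 15, #3→B 23, #4→C 16, #5→B 11, #6→C 12
  travel time 105, fixed 16 → total 121.
Compare {A, B}: travel time 115 + fixed 11 = 126.
Compare {B, C}: travel time 120 + fixed 10 = 130.
Compare {B}: travel time 142 + fixed 5 = 147.
All other subsets cost ≥ 126. Minimum total cost: 121.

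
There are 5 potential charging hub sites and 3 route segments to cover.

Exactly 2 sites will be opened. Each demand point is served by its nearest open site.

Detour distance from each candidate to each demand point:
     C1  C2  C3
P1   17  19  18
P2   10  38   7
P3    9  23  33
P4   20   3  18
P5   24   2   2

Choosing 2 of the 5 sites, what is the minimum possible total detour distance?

13

Open {P3, P5}.
  C1→P3 9, C2→P5 2, C3→P5 2  ⇒ total 13.
Compare {P2, P5}: total 14.
Compare {P2, P4}: total 20.
No size-2 selection does better; minimum is 13.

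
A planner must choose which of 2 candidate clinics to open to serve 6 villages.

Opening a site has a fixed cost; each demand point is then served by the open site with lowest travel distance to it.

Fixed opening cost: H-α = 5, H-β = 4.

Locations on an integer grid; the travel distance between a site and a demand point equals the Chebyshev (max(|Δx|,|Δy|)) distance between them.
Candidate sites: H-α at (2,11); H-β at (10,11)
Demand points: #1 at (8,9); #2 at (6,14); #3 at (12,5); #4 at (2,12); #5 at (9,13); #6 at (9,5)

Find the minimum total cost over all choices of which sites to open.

30

Open {H-α, H-β}: assign each demand point to its cheapest open site.
  #1→H-β 2, #2→H-α 4, #3→H-β 6, #4→H-α 1, #5→H-β 2, #6→H-β 6
  travel distance 21, fixed 9 → total 30.
Compare {H-β}: travel distance 28 + fixed 4 = 32.
Compare {H-α}: travel distance 35 + fixed 5 = 40.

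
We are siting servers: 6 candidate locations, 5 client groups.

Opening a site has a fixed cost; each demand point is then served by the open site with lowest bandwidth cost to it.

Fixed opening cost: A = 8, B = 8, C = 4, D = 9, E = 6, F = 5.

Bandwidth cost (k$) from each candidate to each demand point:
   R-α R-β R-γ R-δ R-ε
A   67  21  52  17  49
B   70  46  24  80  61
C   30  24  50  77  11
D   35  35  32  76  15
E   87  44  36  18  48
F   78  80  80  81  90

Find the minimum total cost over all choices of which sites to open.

123

Open {A, B, C}: assign each demand point to its cheapest open site.
  R-α→C 30, R-β→A 21, R-γ→B 24, R-δ→A 17, R-ε→C 11
  bandwidth cost 103, fixed 20 → total 123.
Compare {B, C, E}: bandwidth cost 107 + fixed 18 = 125.
Compare {A, B, C, F}: bandwidth cost 103 + fixed 25 = 128.
Compare {C, E}: bandwidth cost 119 + fixed 10 = 129.
All other subsets cost ≥ 125. Minimum total cost: 123.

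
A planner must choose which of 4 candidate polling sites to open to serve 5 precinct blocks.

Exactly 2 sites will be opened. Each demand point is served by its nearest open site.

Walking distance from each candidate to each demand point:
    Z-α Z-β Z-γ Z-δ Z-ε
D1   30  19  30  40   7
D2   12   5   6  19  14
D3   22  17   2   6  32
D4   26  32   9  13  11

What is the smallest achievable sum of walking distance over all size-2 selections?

Open {D2, D3}.
  Z-α→D2 12, Z-β→D2 5, Z-γ→D3 2, Z-δ→D3 6, Z-ε→D2 14  ⇒ total 39.
Compare {D2, D4}: total 47.
Compare {D1, D2}: total 49.
No size-2 selection does better; minimum is 39.

39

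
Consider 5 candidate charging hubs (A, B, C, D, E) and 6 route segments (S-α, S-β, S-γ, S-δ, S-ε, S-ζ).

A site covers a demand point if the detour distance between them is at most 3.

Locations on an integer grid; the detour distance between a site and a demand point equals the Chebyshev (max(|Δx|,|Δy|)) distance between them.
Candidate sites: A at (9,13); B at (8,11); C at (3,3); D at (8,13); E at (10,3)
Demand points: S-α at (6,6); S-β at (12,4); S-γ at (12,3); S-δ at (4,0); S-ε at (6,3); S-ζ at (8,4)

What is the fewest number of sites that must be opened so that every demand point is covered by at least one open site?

2

Coverage sets (demand points within 3 of each site):
  A: {}
  B: {}
  C: {S-α, S-δ, S-ε}
  D: {}
  E: {S-β, S-γ, S-ζ}
No single site covers all 6 demand points.
But {C, E} covers everything, so the minimum is 2.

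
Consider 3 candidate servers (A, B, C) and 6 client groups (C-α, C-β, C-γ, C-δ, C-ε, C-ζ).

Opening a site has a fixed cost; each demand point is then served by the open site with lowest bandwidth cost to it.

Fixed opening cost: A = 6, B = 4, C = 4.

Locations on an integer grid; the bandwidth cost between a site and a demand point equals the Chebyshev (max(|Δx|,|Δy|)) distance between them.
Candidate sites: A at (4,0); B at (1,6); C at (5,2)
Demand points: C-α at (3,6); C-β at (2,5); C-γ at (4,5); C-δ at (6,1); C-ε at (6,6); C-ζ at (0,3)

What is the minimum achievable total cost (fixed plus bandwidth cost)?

22

Open {B, C}: assign each demand point to its cheapest open site.
  C-α→B 2, C-β→B 1, C-γ→B 3, C-δ→C 1, C-ε→C 4, C-ζ→B 3
  bandwidth cost 14, fixed 8 → total 22.
Compare {B}: bandwidth cost 19 + fixed 4 = 23.
Compare {C}: bandwidth cost 20 + fixed 4 = 24.
Compare {A, B}: bandwidth cost 16 + fixed 10 = 26.
All other subsets cost ≥ 23. Minimum total cost: 22.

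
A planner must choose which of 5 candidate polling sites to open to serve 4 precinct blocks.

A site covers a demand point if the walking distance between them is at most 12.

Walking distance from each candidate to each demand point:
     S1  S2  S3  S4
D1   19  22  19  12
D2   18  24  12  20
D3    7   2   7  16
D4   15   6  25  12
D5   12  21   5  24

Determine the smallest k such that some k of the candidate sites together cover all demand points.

Coverage sets (demand points within 12 of each site):
  D1: {S4}
  D2: {S3}
  D3: {S1, S2, S3}
  D4: {S2, S4}
  D5: {S1, S3}
No single site covers all 4 demand points.
But {D1, D3} covers everything, so the minimum is 2.

2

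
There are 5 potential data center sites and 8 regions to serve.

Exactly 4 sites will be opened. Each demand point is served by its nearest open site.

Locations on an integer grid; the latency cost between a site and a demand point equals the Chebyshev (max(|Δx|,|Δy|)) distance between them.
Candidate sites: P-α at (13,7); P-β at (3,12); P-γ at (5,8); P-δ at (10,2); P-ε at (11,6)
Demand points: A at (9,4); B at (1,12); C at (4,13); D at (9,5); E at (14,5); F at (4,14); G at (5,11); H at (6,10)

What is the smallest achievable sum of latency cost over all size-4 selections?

15

Open {P-α, P-β, P-γ, P-ε}.
  A→P-ε 2, B→P-β 2, C→P-β 1, D→P-ε 2, E→P-α 2, F→P-β 2, G→P-β 2, H→P-γ 2  ⇒ total 15.
Compare {P-α, P-β, P-γ, P-δ}: total 16.
Compare {P-α, P-β, P-δ, P-ε}: total 16.
No size-4 selection does better; minimum is 15.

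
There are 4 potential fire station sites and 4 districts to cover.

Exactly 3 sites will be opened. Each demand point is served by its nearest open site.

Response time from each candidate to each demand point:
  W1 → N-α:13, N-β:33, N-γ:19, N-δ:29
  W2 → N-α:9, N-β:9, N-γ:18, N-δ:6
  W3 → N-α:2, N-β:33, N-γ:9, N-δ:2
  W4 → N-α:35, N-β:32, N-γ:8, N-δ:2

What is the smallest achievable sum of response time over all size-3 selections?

Open {W2, W3, W4}.
  N-α→W3 2, N-β→W2 9, N-γ→W4 8, N-δ→W3 2  ⇒ total 21.
Compare {W1, W2, W3}: total 22.
Compare {W1, W2, W4}: total 28.
No size-3 selection does better; minimum is 21.

21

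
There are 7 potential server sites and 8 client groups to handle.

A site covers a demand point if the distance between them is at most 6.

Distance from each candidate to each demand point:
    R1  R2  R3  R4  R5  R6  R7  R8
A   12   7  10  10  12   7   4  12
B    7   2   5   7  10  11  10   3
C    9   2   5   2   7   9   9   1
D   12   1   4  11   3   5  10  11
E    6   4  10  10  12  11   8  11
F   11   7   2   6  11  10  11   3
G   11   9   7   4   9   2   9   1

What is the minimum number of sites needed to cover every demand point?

Coverage sets (demand points within 6 of each site):
  A: {R7}
  B: {R2, R3, R8}
  C: {R2, R3, R4, R8}
  D: {R2, R3, R5, R6}
  E: {R1, R2}
  F: {R3, R4, R8}
  G: {R4, R6, R8}
No 3 sites suffice: every size-3 union leaves at least one demand point uncovered.
But {A, C, D, E} covers everything, so the minimum is 4.

4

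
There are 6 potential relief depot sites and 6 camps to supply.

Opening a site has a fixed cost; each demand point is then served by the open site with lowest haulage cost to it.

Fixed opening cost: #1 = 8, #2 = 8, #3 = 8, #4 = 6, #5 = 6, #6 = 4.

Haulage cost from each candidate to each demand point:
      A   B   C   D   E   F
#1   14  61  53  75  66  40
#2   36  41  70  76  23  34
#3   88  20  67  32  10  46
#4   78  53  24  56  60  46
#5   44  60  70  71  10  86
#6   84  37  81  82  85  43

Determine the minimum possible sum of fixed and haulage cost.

162

Open {#1, #3, #4}: assign each demand point to its cheapest open site.
  A→#1 14, B→#3 20, C→#4 24, D→#3 32, E→#3 10, F→#1 40
  haulage cost 140, fixed 22 → total 162.
Compare {#1, #2, #3, #4}: haulage cost 134 + fixed 30 = 164.
Compare {#1, #3, #4, #6}: haulage cost 140 + fixed 26 = 166.
Compare {#1, #3, #4, #5}: haulage cost 140 + fixed 28 = 168.
All other subsets cost ≥ 164. Minimum total cost: 162.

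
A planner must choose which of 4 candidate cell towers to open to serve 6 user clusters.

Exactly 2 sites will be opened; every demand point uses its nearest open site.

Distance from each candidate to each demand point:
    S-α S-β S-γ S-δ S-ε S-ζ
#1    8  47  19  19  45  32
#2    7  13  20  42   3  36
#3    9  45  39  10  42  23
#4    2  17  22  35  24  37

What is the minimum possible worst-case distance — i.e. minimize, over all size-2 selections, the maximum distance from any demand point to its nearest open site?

23

Open {#2, #3}.
  Farthest demand point is S-ζ at distance 23 (to #3); all others are ≤ 23.
With {#3, #4} the worst case is 24.
With {#1, #2} the worst case is 32.
No size-2 selection achieves below 23.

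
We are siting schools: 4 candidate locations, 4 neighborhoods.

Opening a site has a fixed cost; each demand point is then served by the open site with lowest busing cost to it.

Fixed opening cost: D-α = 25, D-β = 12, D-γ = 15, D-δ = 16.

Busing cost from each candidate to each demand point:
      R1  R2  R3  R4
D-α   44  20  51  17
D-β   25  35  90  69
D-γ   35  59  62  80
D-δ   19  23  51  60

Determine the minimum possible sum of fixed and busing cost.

Open {D-α, D-δ}: assign each demand point to its cheapest open site.
  R1→D-δ 19, R2→D-α 20, R3→D-α 51, R4→D-α 17
  busing cost 107, fixed 41 → total 148.
Compare {D-α, D-β}: busing cost 113 + fixed 37 = 150.
Compare {D-α}: busing cost 132 + fixed 25 = 157.
Compare {D-α, D-β, D-δ}: busing cost 107 + fixed 53 = 160.
All other subsets cost ≥ 150. Minimum total cost: 148.

148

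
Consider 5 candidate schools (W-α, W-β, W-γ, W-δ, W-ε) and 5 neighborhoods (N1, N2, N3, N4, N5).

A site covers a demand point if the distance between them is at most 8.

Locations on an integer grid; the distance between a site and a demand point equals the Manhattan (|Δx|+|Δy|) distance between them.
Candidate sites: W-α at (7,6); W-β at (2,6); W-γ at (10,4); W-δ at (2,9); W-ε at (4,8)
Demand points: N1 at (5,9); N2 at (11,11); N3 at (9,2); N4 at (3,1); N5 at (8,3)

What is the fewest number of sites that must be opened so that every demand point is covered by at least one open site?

2

Coverage sets (demand points within 8 of each site):
  W-α: {N1, N3, N5}
  W-β: {N1, N4}
  W-γ: {N2, N3, N5}
  W-δ: {N1}
  W-ε: {N1, N4}
No single site covers all 5 demand points.
But {W-β, W-γ} covers everything, so the minimum is 2.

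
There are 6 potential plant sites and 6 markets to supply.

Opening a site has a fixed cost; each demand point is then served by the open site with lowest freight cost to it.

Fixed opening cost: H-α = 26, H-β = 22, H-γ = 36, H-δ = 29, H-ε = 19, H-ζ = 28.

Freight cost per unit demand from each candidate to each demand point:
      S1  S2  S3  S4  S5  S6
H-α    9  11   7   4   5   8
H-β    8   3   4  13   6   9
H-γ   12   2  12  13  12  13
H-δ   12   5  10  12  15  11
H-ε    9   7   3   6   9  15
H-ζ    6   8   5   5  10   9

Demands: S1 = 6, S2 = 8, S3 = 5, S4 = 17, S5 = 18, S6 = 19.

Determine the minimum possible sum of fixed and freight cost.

Open {H-α, H-β}: assign each demand point to its cheapest open site.
  S1→H-β 6×8=48, S2→H-β 8×3=24, S3→H-β 5×4=20, S4→H-α 17×4=68, S5→H-α 18×5=90, S6→H-α 19×8=152
  freight cost 402, fixed 48 → total 450.
Compare {H-α, H-β, H-ε}: freight cost 397 + fixed 67 = 464.
Compare {H-α, H-β, H-ζ}: freight cost 390 + fixed 76 = 466.
Compare {H-α, H-γ, H-ε}: freight cost 395 + fixed 81 = 476.
All other subsets cost ≥ 464. Minimum total cost: 450.

450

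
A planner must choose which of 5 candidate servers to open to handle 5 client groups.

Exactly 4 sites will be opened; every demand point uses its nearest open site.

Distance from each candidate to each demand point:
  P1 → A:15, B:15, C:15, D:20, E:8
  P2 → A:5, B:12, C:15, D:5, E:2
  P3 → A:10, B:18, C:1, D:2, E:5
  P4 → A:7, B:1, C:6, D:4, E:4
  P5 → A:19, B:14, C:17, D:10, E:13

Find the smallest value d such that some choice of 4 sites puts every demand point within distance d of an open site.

5

Open {P1, P2, P3, P4}.
  Farthest demand point is A at distance 5 (to P2); all others are ≤ 5.
With {P2, P3, P4, P5} the worst case is 5.
With {P1, P2, P4, P5} the worst case is 6.
No size-4 selection achieves below 5.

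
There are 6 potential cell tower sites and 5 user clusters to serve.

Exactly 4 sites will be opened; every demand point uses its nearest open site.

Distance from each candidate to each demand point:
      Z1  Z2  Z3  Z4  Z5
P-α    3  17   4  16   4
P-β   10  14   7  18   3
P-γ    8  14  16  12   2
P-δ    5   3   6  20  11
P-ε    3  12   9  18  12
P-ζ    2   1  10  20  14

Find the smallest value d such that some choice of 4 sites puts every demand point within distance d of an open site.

Open {P-α, P-β, P-γ, P-δ}.
  Farthest demand point is Z4 at distance 12 (to P-γ); all others are ≤ 12.
With {P-α, P-β, P-γ, P-ε} the worst case is 12.
With {P-α, P-β, P-γ, P-ζ} the worst case is 12.
No size-4 selection achieves below 12.

12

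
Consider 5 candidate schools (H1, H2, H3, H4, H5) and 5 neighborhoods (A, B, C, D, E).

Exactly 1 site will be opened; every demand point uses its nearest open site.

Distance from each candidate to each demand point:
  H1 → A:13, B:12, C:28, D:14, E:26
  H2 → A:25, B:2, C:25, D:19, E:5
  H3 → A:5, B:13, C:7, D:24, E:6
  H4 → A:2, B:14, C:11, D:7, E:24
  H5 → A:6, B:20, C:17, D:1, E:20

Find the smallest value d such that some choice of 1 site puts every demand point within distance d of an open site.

20

Open {H5}.
  Farthest demand point is B at distance 20 (to H5); all others are ≤ 20.
With {H3} the worst case is 24.
With {H4} the worst case is 24.
No size-1 selection achieves below 20.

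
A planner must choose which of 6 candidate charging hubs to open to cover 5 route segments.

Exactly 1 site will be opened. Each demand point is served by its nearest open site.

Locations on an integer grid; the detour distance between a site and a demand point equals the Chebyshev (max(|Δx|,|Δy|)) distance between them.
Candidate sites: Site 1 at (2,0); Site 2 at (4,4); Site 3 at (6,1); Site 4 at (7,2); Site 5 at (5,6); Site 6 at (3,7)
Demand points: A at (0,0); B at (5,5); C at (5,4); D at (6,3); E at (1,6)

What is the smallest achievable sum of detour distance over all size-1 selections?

11

Open {Site 2}.
  A→Site 2 4, B→Site 2 1, C→Site 2 1, D→Site 2 2, E→Site 2 3  ⇒ total 11.
Compare {Site 5}: total 16.
Compare {Site 6}: total 18.
No size-1 selection does better; minimum is 11.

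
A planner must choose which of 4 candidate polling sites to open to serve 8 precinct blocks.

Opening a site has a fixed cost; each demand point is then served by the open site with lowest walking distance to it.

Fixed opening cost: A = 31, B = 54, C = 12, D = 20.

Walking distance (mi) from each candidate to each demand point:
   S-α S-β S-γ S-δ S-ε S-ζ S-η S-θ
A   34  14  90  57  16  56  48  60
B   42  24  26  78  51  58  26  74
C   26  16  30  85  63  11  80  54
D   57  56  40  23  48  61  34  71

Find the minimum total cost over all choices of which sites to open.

Open {A, C, D}: assign each demand point to its cheapest open site.
  S-α→C 26, S-β→A 14, S-γ→C 30, S-δ→D 23, S-ε→A 16, S-ζ→C 11, S-η→D 34, S-θ→C 54
  walking distance 208, fixed 63 → total 271.
Compare {C, D}: walking distance 242 + fixed 32 = 274.
Compare {A, C}: walking distance 256 + fixed 43 = 299.
Compare {A, B, C, D}: walking distance 196 + fixed 117 = 313.
All other subsets cost ≥ 274. Minimum total cost: 271.

271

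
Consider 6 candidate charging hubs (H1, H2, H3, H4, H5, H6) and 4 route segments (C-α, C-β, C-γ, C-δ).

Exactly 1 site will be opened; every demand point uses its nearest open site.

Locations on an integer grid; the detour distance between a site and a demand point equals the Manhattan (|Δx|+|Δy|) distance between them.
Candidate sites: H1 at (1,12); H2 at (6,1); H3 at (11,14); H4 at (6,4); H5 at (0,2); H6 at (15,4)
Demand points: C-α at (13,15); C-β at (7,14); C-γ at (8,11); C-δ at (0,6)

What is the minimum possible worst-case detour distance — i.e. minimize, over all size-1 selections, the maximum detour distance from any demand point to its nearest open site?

Open {H1}.
  Farthest demand point is C-α at detour distance 15 (to H1); all others are ≤ 15.
With {H4} the worst case is 18.
With {H6} the worst case is 18.
No size-1 selection achieves below 15.

15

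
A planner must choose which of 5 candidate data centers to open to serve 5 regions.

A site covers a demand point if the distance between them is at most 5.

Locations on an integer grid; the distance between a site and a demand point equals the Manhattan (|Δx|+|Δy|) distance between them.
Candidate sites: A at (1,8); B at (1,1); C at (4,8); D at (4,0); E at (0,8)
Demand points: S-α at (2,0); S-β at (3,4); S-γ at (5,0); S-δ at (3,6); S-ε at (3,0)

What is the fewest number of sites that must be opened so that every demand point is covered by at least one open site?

Coverage sets (demand points within 5 of each site):
  A: {S-δ}
  B: {S-α, S-β, S-γ, S-ε}
  C: {S-β, S-δ}
  D: {S-α, S-β, S-γ, S-ε}
  E: {S-δ}
No single site covers all 5 demand points.
But {A, B} covers everything, so the minimum is 2.

2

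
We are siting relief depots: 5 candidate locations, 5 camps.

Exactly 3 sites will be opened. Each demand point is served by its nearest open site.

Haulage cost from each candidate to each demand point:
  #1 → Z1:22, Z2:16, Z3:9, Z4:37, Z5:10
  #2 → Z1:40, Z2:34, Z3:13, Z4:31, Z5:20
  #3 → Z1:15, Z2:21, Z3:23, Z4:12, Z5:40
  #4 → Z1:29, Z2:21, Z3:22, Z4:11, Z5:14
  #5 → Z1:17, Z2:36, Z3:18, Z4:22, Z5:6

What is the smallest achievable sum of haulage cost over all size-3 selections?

58

Open {#1, #3, #5}.
  Z1→#3 15, Z2→#1 16, Z3→#1 9, Z4→#3 12, Z5→#5 6  ⇒ total 58.
Compare {#1, #4, #5}: total 59.
Compare {#1, #3, #4}: total 61.
No size-3 selection does better; minimum is 58.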